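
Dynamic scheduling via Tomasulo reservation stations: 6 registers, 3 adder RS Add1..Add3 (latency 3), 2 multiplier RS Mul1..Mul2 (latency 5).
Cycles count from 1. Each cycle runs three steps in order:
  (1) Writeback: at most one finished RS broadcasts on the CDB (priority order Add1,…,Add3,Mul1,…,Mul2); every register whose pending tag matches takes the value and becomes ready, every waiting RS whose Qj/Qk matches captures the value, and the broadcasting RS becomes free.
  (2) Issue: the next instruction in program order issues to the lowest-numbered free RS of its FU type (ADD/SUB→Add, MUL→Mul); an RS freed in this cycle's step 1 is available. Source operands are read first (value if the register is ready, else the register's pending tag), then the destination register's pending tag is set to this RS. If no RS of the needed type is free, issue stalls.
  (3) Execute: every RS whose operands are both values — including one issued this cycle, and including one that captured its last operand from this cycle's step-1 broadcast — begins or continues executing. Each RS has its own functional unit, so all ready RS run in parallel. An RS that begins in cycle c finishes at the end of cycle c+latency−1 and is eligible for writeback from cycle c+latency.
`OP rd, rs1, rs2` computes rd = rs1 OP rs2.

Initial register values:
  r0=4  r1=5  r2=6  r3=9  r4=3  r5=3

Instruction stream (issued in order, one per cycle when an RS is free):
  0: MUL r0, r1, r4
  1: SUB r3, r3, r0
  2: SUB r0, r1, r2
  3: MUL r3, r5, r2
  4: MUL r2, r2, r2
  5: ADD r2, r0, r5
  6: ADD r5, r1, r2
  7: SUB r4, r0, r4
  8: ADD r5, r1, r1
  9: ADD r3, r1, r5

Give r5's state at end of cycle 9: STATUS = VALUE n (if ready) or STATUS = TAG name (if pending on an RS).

STATUS = TAG Add3

cycle 1: issue MUL r0<-Mul1 // r0:Mul1,r1:5,r2:6,r3:9,r4:3,r5:3
cycle 2: issue SUB r3<-Add1 // r0:Mul1,r1:5,r2:6,r3:Add1,r4:3,r5:3
cycle 3: issue SUB r0<-Add2 // r0:Add2,r1:5,r2:6,r3:Add1,r4:3,r5:3
cycle 4: issue MUL r3<-Mul2 // r0:Add2,r1:5,r2:6,r3:Mul2,r4:3,r5:3
cycle 5: stall // r0:Add2,r1:5,r2:6,r3:Mul2,r4:3,r5:3
cycle 6: CDB Add2=-1; stall // r0:-1,r1:5,r2:6,r3:Mul2,r4:3,r5:3
cycle 7: CDB Mul1=15; issue MUL r2<-Mul1 // r0:-1,r1:5,r2:Mul1,r3:Mul2,r4:3,r5:3
cycle 8: issue ADD r2<-Add2 // r0:-1,r1:5,r2:Add2,r3:Mul2,r4:3,r5:3
cycle 9: CDB Mul2=18; issue ADD r5<-Add3 // r0:-1,r1:5,r2:Add2,r3:18,r4:3,r5:Add3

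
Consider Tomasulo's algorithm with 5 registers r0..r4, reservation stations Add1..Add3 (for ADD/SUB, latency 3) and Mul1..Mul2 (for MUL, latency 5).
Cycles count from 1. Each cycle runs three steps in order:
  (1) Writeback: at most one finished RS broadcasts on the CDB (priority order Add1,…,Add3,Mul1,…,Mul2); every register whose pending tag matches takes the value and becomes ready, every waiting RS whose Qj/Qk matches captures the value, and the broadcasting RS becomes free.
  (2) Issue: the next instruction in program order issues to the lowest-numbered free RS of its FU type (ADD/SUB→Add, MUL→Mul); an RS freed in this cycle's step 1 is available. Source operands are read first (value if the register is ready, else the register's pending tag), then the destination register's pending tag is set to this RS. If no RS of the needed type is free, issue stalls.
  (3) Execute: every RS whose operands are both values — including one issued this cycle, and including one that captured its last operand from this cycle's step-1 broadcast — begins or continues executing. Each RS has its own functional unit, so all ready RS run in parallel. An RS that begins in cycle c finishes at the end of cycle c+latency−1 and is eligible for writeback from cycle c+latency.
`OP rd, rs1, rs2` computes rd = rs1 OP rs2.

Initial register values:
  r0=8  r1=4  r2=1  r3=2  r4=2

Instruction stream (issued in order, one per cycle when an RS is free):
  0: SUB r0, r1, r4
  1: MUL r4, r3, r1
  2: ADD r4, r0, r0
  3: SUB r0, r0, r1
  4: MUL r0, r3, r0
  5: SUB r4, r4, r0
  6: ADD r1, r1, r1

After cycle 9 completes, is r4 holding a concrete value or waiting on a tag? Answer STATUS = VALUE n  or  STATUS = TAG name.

STATUS = TAG Add3

cycle 1: issue SUB r0<-Add1 // r0:Add1,r1:4,r2:1,r3:2,r4:2
cycle 2: issue MUL r4<-Mul1 // r0:Add1,r1:4,r2:1,r3:2,r4:Mul1
cycle 3: issue ADD r4<-Add2 // r0:Add1,r1:4,r2:1,r3:2,r4:Add2
cycle 4: CDB Add1=2; issue SUB r0<-Add1 // r0:Add1,r1:4,r2:1,r3:2,r4:Add2
cycle 5: issue MUL r0<-Mul2 // r0:Mul2,r1:4,r2:1,r3:2,r4:Add2
cycle 6: issue SUB r4<-Add3 // r0:Mul2,r1:4,r2:1,r3:2,r4:Add3
cycle 7: CDB Add1=-2; issue ADD r1<-Add1 // r0:Mul2,r1:Add1,r2:1,r3:2,r4:Add3
cycle 8: CDB Add2=4 // r0:Mul2,r1:Add1,r2:1,r3:2,r4:Add3
cycle 9: CDB Mul1=8 // r0:Mul2,r1:Add1,r2:1,r3:2,r4:Add3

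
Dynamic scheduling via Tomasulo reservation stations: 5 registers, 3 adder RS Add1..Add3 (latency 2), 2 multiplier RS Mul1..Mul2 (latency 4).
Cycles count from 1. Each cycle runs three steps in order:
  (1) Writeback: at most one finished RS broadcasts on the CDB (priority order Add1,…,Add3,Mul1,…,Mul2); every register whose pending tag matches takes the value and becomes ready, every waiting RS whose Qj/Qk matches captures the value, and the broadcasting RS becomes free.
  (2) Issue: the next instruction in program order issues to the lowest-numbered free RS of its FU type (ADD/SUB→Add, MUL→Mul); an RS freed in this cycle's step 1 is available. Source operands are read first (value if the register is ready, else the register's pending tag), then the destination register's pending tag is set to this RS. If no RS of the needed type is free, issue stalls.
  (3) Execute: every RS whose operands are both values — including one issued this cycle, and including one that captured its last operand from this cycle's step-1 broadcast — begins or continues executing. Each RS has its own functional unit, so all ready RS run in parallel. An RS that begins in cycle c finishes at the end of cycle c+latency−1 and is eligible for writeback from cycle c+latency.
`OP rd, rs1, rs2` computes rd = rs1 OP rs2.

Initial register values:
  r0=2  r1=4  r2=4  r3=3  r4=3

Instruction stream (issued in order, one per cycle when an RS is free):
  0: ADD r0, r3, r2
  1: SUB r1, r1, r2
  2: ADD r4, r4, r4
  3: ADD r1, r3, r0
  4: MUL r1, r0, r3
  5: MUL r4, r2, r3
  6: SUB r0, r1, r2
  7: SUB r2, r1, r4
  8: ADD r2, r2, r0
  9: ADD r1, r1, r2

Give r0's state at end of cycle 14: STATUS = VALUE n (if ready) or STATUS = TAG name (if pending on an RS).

STATUS = VALUE 17

c1: issue ADD r0<-Add1 | r0:Add1,r1:4,r2:4,r3:3,r4:3
c2: issue SUB r1<-Add2 | r0:Add1,r1:Add2,r2:4,r3:3,r4:3
c3: CDB Add1=7; issue ADD r4<-Add1 | r0:7,r1:Add2,r2:4,r3:3,r4:Add1
c4: CDB Add2=0; issue ADD r1<-Add2 | r0:7,r1:Add2,r2:4,r3:3,r4:Add1
c5: CDB Add1=6; issue MUL r1<-Mul1 | r0:7,r1:Mul1,r2:4,r3:3,r4:6
c6: CDB Add2=10; issue MUL r4<-Mul2 | r0:7,r1:Mul1,r2:4,r3:3,r4:Mul2
c7: issue SUB r0<-Add1 | r0:Add1,r1:Mul1,r2:4,r3:3,r4:Mul2
c8: issue SUB r2<-Add2 | r0:Add1,r1:Mul1,r2:Add2,r3:3,r4:Mul2
c9: CDB Mul1=21; issue ADD r2<-Add3 | r0:Add1,r1:21,r2:Add3,r3:3,r4:Mul2
c10: CDB Mul2=12; stall | r0:Add1,r1:21,r2:Add3,r3:3,r4:12
c11: CDB Add1=17; issue ADD r1<-Add1 | r0:17,r1:Add1,r2:Add3,r3:3,r4:12
c12: CDB Add2=9 | r0:17,r1:Add1,r2:Add3,r3:3,r4:12
c13: - | r0:17,r1:Add1,r2:Add3,r3:3,r4:12
c14: CDB Add3=26 | r0:17,r1:Add1,r2:26,r3:3,r4:12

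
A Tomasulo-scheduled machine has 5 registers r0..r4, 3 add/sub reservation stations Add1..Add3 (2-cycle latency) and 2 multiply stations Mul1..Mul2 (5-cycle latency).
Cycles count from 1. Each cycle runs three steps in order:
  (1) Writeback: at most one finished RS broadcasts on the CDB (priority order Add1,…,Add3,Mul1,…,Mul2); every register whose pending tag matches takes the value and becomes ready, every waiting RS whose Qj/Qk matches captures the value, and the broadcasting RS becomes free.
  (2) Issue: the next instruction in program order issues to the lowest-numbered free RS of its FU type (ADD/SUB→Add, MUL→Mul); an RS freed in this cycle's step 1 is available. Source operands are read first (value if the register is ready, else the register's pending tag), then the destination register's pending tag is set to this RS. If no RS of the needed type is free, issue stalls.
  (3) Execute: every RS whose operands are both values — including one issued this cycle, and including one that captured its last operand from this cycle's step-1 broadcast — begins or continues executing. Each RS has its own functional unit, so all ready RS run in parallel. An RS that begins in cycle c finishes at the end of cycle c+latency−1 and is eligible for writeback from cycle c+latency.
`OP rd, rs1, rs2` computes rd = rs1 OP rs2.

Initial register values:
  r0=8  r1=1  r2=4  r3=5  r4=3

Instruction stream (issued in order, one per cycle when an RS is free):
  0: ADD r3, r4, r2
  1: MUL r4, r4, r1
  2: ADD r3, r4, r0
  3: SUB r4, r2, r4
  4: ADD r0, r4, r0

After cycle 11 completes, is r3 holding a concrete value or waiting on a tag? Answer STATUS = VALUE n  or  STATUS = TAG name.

c1: issue ADD r3<-Add1 | r0:8,r1:1,r2:4,r3:Add1,r4:3
c2: issue MUL r4<-Mul1 | r0:8,r1:1,r2:4,r3:Add1,r4:Mul1
c3: CDB Add1=7; issue ADD r3<-Add1 | r0:8,r1:1,r2:4,r3:Add1,r4:Mul1
c4: issue SUB r4<-Add2 | r0:8,r1:1,r2:4,r3:Add1,r4:Add2
c5: issue ADD r0<-Add3 | r0:Add3,r1:1,r2:4,r3:Add1,r4:Add2
c6: - | r0:Add3,r1:1,r2:4,r3:Add1,r4:Add2
c7: CDB Mul1=3 | r0:Add3,r1:1,r2:4,r3:Add1,r4:Add2
c8: - | r0:Add3,r1:1,r2:4,r3:Add1,r4:Add2
c9: CDB Add1=11 | r0:Add3,r1:1,r2:4,r3:11,r4:Add2
c10: CDB Add2=1 | r0:Add3,r1:1,r2:4,r3:11,r4:1
c11: - | r0:Add3,r1:1,r2:4,r3:11,r4:1

STATUS = VALUE 11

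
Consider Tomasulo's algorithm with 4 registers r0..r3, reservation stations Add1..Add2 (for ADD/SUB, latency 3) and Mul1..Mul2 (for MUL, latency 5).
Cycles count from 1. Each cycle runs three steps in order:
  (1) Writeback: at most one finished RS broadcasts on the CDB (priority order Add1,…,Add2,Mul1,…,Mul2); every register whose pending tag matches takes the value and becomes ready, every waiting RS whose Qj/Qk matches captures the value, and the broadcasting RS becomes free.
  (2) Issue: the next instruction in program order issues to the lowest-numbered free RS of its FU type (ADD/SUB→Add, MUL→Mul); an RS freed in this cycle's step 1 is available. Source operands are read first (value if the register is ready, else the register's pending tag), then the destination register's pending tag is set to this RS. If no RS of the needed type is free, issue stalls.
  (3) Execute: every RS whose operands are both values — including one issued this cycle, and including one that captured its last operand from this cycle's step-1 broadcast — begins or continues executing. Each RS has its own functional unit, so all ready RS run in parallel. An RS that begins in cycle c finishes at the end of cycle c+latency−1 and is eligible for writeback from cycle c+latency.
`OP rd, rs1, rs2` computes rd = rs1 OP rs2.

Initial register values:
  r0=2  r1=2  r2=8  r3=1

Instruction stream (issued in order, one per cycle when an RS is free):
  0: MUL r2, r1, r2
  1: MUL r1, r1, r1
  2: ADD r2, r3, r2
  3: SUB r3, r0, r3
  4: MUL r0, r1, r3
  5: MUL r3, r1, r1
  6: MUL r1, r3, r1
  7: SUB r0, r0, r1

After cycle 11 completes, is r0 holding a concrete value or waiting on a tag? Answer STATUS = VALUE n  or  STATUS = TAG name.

  c1: issue MUL r2<-Mul1  regs: r0:2,r1:2,r2:Mul1,r3:1
  c2: issue MUL r1<-Mul2  regs: r0:2,r1:Mul2,r2:Mul1,r3:1
  c3: issue ADD r2<-Add1  regs: r0:2,r1:Mul2,r2:Add1,r3:1
  c4: issue SUB r3<-Add2  regs: r0:2,r1:Mul2,r2:Add1,r3:Add2
  c5: stall  regs: r0:2,r1:Mul2,r2:Add1,r3:Add2
  c6: CDB Mul1=16; issue MUL r0<-Mul1  regs: r0:Mul1,r1:Mul2,r2:Add1,r3:Add2
  c7: CDB Add2=1; stall  regs: r0:Mul1,r1:Mul2,r2:Add1,r3:1
  c8: CDB Mul2=4; issue MUL r3<-Mul2  regs: r0:Mul1,r1:4,r2:Add1,r3:Mul2
  c9: CDB Add1=17; stall  regs: r0:Mul1,r1:4,r2:17,r3:Mul2
  c10: stall  regs: r0:Mul1,r1:4,r2:17,r3:Mul2
  c11: stall  regs: r0:Mul1,r1:4,r2:17,r3:Mul2

STATUS = TAG Mul1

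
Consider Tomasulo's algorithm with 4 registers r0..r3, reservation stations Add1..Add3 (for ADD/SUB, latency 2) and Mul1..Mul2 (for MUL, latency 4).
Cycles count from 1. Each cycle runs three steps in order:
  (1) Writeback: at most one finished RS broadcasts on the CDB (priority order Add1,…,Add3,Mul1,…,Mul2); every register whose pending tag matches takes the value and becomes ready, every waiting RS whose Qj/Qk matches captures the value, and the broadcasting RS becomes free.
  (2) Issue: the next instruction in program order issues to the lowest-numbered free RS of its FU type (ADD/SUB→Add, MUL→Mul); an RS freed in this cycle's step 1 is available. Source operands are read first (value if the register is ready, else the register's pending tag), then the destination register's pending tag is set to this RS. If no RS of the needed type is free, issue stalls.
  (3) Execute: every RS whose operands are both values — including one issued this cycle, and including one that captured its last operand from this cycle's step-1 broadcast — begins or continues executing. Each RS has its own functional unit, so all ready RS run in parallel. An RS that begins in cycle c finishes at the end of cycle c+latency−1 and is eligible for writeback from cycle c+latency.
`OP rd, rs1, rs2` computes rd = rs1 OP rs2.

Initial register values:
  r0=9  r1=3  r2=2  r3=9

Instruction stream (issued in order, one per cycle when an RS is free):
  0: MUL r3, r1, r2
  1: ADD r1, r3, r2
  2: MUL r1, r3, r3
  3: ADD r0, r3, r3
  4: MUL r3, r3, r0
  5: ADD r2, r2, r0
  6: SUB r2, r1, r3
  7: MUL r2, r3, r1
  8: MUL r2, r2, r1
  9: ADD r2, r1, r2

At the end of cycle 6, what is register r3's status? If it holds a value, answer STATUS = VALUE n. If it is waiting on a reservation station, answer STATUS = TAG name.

c1: issue MUL r3<-Mul1 | r0:9,r1:3,r2:2,r3:Mul1
c2: issue ADD r1<-Add1 | r0:9,r1:Add1,r2:2,r3:Mul1
c3: issue MUL r1<-Mul2 | r0:9,r1:Mul2,r2:2,r3:Mul1
c4: issue ADD r0<-Add2 | r0:Add2,r1:Mul2,r2:2,r3:Mul1
c5: CDB Mul1=6; issue MUL r3<-Mul1 | r0:Add2,r1:Mul2,r2:2,r3:Mul1
c6: issue ADD r2<-Add3 | r0:Add2,r1:Mul2,r2:Add3,r3:Mul1

STATUS = TAG Mul1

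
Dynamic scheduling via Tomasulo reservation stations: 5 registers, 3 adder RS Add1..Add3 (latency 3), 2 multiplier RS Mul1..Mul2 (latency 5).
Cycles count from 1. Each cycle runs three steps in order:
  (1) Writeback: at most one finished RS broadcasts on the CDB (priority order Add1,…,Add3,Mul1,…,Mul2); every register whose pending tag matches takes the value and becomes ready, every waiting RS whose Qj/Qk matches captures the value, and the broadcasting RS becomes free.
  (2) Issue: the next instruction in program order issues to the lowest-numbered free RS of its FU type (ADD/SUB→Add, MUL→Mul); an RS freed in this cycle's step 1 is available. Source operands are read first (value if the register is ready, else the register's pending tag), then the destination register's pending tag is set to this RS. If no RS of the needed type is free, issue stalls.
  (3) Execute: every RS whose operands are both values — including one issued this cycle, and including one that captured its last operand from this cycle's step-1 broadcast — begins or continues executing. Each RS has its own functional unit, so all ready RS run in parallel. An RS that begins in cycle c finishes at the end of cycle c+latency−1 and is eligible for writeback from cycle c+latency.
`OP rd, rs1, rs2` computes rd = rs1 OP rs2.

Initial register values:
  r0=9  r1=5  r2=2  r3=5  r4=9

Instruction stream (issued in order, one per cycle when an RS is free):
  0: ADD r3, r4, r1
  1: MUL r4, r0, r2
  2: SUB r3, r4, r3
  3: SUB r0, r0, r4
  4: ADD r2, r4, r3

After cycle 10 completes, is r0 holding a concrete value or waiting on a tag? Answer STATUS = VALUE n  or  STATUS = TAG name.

c1: issue ADD r3<-Add1 | r0:9,r1:5,r2:2,r3:Add1,r4:9
c2: issue MUL r4<-Mul1 | r0:9,r1:5,r2:2,r3:Add1,r4:Mul1
c3: issue SUB r3<-Add2 | r0:9,r1:5,r2:2,r3:Add2,r4:Mul1
c4: CDB Add1=14; issue SUB r0<-Add1 | r0:Add1,r1:5,r2:2,r3:Add2,r4:Mul1
c5: issue ADD r2<-Add3 | r0:Add1,r1:5,r2:Add3,r3:Add2,r4:Mul1
c6: - | r0:Add1,r1:5,r2:Add3,r3:Add2,r4:Mul1
c7: CDB Mul1=18 | r0:Add1,r1:5,r2:Add3,r3:Add2,r4:18
c8: - | r0:Add1,r1:5,r2:Add3,r3:Add2,r4:18
c9: - | r0:Add1,r1:5,r2:Add3,r3:Add2,r4:18
c10: CDB Add1=-9 | r0:-9,r1:5,r2:Add3,r3:Add2,r4:18

STATUS = VALUE -9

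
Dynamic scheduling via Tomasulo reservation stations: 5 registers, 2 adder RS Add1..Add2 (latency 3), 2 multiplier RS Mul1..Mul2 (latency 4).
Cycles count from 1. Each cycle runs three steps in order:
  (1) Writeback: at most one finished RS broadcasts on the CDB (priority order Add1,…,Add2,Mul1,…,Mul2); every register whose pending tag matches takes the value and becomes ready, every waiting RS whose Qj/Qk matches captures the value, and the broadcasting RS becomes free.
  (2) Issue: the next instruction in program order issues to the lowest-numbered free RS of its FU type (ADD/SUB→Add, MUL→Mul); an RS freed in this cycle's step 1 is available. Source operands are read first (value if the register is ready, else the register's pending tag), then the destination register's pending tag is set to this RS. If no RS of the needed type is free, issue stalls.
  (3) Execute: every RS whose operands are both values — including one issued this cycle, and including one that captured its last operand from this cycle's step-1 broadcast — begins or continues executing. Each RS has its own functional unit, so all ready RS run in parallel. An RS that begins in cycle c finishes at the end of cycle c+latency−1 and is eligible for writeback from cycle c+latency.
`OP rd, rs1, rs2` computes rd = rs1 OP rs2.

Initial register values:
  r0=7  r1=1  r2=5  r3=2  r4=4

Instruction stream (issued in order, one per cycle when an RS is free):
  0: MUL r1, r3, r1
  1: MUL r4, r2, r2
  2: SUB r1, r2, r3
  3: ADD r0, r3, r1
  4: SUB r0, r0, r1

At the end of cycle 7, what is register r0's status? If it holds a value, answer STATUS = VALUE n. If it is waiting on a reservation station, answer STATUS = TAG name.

  c1: issue MUL r1<-Mul1  regs: r0:7,r1:Mul1,r2:5,r3:2,r4:4
  c2: issue MUL r4<-Mul2  regs: r0:7,r1:Mul1,r2:5,r3:2,r4:Mul2
  c3: issue SUB r1<-Add1  regs: r0:7,r1:Add1,r2:5,r3:2,r4:Mul2
  c4: issue ADD r0<-Add2  regs: r0:Add2,r1:Add1,r2:5,r3:2,r4:Mul2
  c5: CDB Mul1=2; stall  regs: r0:Add2,r1:Add1,r2:5,r3:2,r4:Mul2
  c6: CDB Add1=3; issue SUB r0<-Add1  regs: r0:Add1,r1:3,r2:5,r3:2,r4:Mul2
  c7: CDB Mul2=25  regs: r0:Add1,r1:3,r2:5,r3:2,r4:25

STATUS = TAG Add1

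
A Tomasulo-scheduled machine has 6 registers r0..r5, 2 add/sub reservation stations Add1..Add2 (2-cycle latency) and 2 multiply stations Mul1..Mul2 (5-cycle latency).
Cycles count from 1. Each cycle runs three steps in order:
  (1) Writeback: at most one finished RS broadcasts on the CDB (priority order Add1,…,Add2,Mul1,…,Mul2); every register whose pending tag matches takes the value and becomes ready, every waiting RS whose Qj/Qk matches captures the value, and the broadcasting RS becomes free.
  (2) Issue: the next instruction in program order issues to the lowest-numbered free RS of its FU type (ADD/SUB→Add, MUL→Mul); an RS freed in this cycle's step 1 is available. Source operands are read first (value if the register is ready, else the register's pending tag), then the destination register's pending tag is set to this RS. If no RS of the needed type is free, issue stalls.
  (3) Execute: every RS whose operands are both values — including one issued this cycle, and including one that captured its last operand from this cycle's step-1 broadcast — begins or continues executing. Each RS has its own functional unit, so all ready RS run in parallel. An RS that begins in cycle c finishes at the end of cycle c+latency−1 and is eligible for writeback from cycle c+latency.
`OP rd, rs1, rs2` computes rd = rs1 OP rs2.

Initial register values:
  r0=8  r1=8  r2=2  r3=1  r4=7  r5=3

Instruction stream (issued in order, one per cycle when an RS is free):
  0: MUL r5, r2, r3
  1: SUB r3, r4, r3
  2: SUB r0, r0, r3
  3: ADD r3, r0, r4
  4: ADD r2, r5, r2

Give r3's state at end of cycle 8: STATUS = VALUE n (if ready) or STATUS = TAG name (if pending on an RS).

c1: issue MUL r5<-Mul1 | r0:8,r1:8,r2:2,r3:1,r4:7,r5:Mul1
c2: issue SUB r3<-Add1 | r0:8,r1:8,r2:2,r3:Add1,r4:7,r5:Mul1
c3: issue SUB r0<-Add2 | r0:Add2,r1:8,r2:2,r3:Add1,r4:7,r5:Mul1
c4: CDB Add1=6; issue ADD r3<-Add1 | r0:Add2,r1:8,r2:2,r3:Add1,r4:7,r5:Mul1
c5: stall | r0:Add2,r1:8,r2:2,r3:Add1,r4:7,r5:Mul1
c6: CDB Add2=2; issue ADD r2<-Add2 | r0:2,r1:8,r2:Add2,r3:Add1,r4:7,r5:Mul1
c7: CDB Mul1=2 | r0:2,r1:8,r2:Add2,r3:Add1,r4:7,r5:2
c8: CDB Add1=9 | r0:2,r1:8,r2:Add2,r3:9,r4:7,r5:2

STATUS = VALUE 9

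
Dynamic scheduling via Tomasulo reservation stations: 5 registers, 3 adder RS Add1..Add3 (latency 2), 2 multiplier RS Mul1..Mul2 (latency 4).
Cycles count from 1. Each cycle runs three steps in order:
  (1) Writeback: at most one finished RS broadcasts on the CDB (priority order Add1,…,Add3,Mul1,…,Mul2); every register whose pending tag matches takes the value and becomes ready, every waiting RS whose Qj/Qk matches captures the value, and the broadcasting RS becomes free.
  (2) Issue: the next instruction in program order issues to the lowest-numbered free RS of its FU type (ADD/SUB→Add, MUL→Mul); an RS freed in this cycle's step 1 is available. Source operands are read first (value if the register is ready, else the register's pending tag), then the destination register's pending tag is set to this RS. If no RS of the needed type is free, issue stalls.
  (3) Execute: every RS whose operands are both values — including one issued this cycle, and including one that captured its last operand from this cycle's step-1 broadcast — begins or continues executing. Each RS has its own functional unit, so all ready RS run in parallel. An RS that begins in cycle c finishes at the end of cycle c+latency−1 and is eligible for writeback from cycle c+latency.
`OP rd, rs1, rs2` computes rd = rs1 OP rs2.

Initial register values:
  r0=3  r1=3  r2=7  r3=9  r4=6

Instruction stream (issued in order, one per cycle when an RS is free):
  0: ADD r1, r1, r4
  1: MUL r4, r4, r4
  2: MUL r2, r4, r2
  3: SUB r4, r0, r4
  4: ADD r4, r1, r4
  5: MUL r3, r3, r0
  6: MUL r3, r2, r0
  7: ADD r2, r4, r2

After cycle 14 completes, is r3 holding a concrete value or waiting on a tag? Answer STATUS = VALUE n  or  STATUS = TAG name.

STATUS = TAG Mul1

cycle 1: issue ADD r1<-Add1 // r0:3,r1:Add1,r2:7,r3:9,r4:6
cycle 2: issue MUL r4<-Mul1 // r0:3,r1:Add1,r2:7,r3:9,r4:Mul1
cycle 3: CDB Add1=9; issue MUL r2<-Mul2 // r0:3,r1:9,r2:Mul2,r3:9,r4:Mul1
cycle 4: issue SUB r4<-Add1 // r0:3,r1:9,r2:Mul2,r3:9,r4:Add1
cycle 5: issue ADD r4<-Add2 // r0:3,r1:9,r2:Mul2,r3:9,r4:Add2
cycle 6: CDB Mul1=36; issue MUL r3<-Mul1 // r0:3,r1:9,r2:Mul2,r3:Mul1,r4:Add2
cycle 7: stall // r0:3,r1:9,r2:Mul2,r3:Mul1,r4:Add2
cycle 8: CDB Add1=-33; stall // r0:3,r1:9,r2:Mul2,r3:Mul1,r4:Add2
cycle 9: stall // r0:3,r1:9,r2:Mul2,r3:Mul1,r4:Add2
cycle 10: CDB Add2=-24; stall // r0:3,r1:9,r2:Mul2,r3:Mul1,r4:-24
cycle 11: CDB Mul1=27; issue MUL r3<-Mul1 // r0:3,r1:9,r2:Mul2,r3:Mul1,r4:-24
cycle 12: CDB Mul2=252; issue ADD r2<-Add1 // r0:3,r1:9,r2:Add1,r3:Mul1,r4:-24
cycle 13: - // r0:3,r1:9,r2:Add1,r3:Mul1,r4:-24
cycle 14: CDB Add1=228 // r0:3,r1:9,r2:228,r3:Mul1,r4:-24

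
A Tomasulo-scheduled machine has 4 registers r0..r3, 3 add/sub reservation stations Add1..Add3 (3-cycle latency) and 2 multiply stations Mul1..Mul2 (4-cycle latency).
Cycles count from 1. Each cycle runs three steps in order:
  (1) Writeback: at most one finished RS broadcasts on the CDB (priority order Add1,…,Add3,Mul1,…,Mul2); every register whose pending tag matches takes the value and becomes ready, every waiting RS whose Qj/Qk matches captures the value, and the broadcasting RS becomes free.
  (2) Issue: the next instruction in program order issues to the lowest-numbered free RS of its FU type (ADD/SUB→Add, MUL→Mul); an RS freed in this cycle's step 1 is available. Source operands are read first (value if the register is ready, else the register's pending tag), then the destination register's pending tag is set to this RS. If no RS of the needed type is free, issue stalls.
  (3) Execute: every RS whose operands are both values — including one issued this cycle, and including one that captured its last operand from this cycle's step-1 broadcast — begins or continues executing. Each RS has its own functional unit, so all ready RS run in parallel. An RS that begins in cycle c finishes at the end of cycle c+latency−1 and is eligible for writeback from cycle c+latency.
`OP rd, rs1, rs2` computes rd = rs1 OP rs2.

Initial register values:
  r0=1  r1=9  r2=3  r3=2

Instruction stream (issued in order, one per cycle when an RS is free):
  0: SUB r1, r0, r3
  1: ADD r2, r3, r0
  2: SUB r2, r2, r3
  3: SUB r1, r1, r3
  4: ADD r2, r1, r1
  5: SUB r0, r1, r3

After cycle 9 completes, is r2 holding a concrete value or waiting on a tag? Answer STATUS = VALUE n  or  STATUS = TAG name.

STATUS = TAG Add2

cycle 1: issue SUB r1<-Add1 // r0:1,r1:Add1,r2:3,r3:2
cycle 2: issue ADD r2<-Add2 // r0:1,r1:Add1,r2:Add2,r3:2
cycle 3: issue SUB r2<-Add3 // r0:1,r1:Add1,r2:Add3,r3:2
cycle 4: CDB Add1=-1; issue SUB r1<-Add1 // r0:1,r1:Add1,r2:Add3,r3:2
cycle 5: CDB Add2=3; issue ADD r2<-Add2 // r0:1,r1:Add1,r2:Add2,r3:2
cycle 6: stall // r0:1,r1:Add1,r2:Add2,r3:2
cycle 7: CDB Add1=-3; issue SUB r0<-Add1 // r0:Add1,r1:-3,r2:Add2,r3:2
cycle 8: CDB Add3=1 // r0:Add1,r1:-3,r2:Add2,r3:2
cycle 9: - // r0:Add1,r1:-3,r2:Add2,r3:2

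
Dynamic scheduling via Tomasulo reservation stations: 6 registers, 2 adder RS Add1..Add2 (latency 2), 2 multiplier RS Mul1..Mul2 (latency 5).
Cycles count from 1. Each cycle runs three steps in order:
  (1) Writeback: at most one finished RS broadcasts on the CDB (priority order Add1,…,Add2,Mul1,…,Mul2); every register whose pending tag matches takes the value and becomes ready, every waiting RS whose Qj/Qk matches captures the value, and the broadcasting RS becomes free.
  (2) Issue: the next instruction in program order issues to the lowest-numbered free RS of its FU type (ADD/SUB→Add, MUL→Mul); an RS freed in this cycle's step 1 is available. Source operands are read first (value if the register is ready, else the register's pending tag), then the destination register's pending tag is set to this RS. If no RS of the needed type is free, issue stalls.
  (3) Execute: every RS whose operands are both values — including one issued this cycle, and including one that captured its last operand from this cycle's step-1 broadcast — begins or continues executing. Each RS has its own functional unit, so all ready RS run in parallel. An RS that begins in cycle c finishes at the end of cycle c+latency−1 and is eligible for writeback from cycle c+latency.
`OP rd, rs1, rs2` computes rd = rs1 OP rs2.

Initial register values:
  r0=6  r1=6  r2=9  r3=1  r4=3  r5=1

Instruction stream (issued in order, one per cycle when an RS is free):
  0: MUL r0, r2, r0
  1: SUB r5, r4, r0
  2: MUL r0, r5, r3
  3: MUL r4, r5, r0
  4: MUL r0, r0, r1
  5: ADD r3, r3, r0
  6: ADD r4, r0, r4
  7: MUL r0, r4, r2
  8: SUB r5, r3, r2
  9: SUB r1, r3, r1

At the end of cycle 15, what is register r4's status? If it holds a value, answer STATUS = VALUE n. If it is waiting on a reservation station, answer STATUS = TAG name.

STATUS = TAG Add2

c1: issue MUL r0<-Mul1 | r0:Mul1,r1:6,r2:9,r3:1,r4:3,r5:1
c2: issue SUB r5<-Add1 | r0:Mul1,r1:6,r2:9,r3:1,r4:3,r5:Add1
c3: issue MUL r0<-Mul2 | r0:Mul2,r1:6,r2:9,r3:1,r4:3,r5:Add1
c4: stall | r0:Mul2,r1:6,r2:9,r3:1,r4:3,r5:Add1
c5: stall | r0:Mul2,r1:6,r2:9,r3:1,r4:3,r5:Add1
c6: CDB Mul1=54; issue MUL r4<-Mul1 | r0:Mul2,r1:6,r2:9,r3:1,r4:Mul1,r5:Add1
c7: stall | r0:Mul2,r1:6,r2:9,r3:1,r4:Mul1,r5:Add1
c8: CDB Add1=-51; stall | r0:Mul2,r1:6,r2:9,r3:1,r4:Mul1,r5:-51
c9: stall | r0:Mul2,r1:6,r2:9,r3:1,r4:Mul1,r5:-51
c10: stall | r0:Mul2,r1:6,r2:9,r3:1,r4:Mul1,r5:-51
c11: stall | r0:Mul2,r1:6,r2:9,r3:1,r4:Mul1,r5:-51
c12: stall | r0:Mul2,r1:6,r2:9,r3:1,r4:Mul1,r5:-51
c13: CDB Mul2=-51; issue MUL r0<-Mul2 | r0:Mul2,r1:6,r2:9,r3:1,r4:Mul1,r5:-51
c14: issue ADD r3<-Add1 | r0:Mul2,r1:6,r2:9,r3:Add1,r4:Mul1,r5:-51
c15: issue ADD r4<-Add2 | r0:Mul2,r1:6,r2:9,r3:Add1,r4:Add2,r5:-51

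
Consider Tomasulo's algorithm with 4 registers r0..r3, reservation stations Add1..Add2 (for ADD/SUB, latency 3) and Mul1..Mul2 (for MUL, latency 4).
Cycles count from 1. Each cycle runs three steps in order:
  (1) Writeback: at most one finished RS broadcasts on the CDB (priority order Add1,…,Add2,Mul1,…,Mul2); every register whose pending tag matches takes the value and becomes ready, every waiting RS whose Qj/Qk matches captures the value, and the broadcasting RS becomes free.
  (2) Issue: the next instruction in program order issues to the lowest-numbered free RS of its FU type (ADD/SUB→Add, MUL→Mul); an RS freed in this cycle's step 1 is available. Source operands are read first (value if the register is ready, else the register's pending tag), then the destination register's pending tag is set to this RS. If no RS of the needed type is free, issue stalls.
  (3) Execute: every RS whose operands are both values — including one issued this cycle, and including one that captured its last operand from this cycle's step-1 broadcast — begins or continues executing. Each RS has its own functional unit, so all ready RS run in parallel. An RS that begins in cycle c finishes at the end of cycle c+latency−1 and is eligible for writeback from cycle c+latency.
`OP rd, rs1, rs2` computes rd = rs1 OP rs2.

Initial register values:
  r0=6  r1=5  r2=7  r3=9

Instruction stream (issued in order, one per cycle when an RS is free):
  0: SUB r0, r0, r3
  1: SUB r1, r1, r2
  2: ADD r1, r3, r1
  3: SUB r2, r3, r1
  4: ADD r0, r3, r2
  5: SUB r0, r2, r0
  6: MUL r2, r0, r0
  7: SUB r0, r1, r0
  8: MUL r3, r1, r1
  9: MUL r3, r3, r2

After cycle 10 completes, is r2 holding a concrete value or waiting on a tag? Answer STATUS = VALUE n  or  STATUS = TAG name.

STATUS = TAG Add2

c1: issue SUB r0<-Add1 | r0:Add1,r1:5,r2:7,r3:9
c2: issue SUB r1<-Add2 | r0:Add1,r1:Add2,r2:7,r3:9
c3: stall | r0:Add1,r1:Add2,r2:7,r3:9
c4: CDB Add1=-3; issue ADD r1<-Add1 | r0:-3,r1:Add1,r2:7,r3:9
c5: CDB Add2=-2; issue SUB r2<-Add2 | r0:-3,r1:Add1,r2:Add2,r3:9
c6: stall | r0:-3,r1:Add1,r2:Add2,r3:9
c7: stall | r0:-3,r1:Add1,r2:Add2,r3:9
c8: CDB Add1=7; issue ADD r0<-Add1 | r0:Add1,r1:7,r2:Add2,r3:9
c9: stall | r0:Add1,r1:7,r2:Add2,r3:9
c10: stall | r0:Add1,r1:7,r2:Add2,r3:9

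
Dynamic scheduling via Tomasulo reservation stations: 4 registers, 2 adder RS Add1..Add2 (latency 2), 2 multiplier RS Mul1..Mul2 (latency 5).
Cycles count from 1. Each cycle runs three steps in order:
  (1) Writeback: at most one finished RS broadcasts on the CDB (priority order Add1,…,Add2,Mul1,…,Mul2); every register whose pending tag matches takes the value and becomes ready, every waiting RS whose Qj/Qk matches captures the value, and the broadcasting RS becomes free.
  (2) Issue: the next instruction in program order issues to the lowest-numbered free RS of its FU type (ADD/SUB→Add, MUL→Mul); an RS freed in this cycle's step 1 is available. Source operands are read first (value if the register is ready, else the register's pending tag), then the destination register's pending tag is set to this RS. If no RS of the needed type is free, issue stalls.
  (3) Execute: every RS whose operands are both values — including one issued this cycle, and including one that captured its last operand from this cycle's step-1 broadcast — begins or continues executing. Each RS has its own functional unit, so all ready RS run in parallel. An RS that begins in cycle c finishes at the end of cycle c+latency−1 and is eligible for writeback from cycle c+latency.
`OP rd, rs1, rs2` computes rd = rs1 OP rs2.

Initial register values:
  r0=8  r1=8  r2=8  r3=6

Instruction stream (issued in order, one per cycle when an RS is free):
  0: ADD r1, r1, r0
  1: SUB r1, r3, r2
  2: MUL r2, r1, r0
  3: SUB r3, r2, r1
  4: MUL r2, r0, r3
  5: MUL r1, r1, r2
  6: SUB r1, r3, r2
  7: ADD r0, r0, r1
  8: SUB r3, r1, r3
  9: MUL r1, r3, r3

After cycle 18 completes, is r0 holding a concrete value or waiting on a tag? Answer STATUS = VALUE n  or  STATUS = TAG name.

STATUS = TAG Add1

  c1: issue ADD r1<-Add1  regs: r0:8,r1:Add1,r2:8,r3:6
  c2: issue SUB r1<-Add2  regs: r0:8,r1:Add2,r2:8,r3:6
  c3: CDB Add1=16; issue MUL r2<-Mul1  regs: r0:8,r1:Add2,r2:Mul1,r3:6
  c4: CDB Add2=-2; issue SUB r3<-Add1  regs: r0:8,r1:-2,r2:Mul1,r3:Add1
  c5: issue MUL r2<-Mul2  regs: r0:8,r1:-2,r2:Mul2,r3:Add1
  c6: stall  regs: r0:8,r1:-2,r2:Mul2,r3:Add1
  c7: stall  regs: r0:8,r1:-2,r2:Mul2,r3:Add1
  c8: stall  regs: r0:8,r1:-2,r2:Mul2,r3:Add1
  c9: CDB Mul1=-16; issue MUL r1<-Mul1  regs: r0:8,r1:Mul1,r2:Mul2,r3:Add1
  c10: issue SUB r1<-Add2  regs: r0:8,r1:Add2,r2:Mul2,r3:Add1
  c11: CDB Add1=-14; issue ADD r0<-Add1  regs: r0:Add1,r1:Add2,r2:Mul2,r3:-14
  c12: stall  regs: r0:Add1,r1:Add2,r2:Mul2,r3:-14
  c13: stall  regs: r0:Add1,r1:Add2,r2:Mul2,r3:-14
  c14: stall  regs: r0:Add1,r1:Add2,r2:Mul2,r3:-14
  c15: stall  regs: r0:Add1,r1:Add2,r2:Mul2,r3:-14
  c16: CDB Mul2=-112; stall  regs: r0:Add1,r1:Add2,r2:-112,r3:-14
  c17: stall  regs: r0:Add1,r1:Add2,r2:-112,r3:-14
  c18: CDB Add2=98; issue SUB r3<-Add2  regs: r0:Add1,r1:98,r2:-112,r3:Add2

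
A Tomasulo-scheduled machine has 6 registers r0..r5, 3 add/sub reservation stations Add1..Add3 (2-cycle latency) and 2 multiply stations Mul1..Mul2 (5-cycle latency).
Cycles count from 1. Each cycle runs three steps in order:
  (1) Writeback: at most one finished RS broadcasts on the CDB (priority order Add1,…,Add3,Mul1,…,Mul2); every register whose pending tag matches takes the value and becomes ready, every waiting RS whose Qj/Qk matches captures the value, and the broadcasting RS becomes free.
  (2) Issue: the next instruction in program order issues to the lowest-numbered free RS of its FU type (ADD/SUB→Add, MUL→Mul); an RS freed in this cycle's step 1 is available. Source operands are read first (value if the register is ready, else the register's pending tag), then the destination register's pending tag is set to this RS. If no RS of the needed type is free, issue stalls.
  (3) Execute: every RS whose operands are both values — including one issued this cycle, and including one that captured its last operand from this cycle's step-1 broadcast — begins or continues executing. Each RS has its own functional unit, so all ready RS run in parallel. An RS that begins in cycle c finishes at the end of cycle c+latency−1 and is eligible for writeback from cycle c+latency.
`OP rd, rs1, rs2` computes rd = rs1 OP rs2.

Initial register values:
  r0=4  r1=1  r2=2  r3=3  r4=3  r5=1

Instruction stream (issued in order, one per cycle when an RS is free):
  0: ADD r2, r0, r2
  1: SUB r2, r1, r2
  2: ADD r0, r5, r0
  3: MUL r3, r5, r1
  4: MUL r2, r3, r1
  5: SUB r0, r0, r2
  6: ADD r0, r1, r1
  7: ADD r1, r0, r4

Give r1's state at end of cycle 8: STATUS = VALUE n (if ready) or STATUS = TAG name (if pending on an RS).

STATUS = TAG Add3

cycle 1: issue ADD r2<-Add1 // r0:4,r1:1,r2:Add1,r3:3,r4:3,r5:1
cycle 2: issue SUB r2<-Add2 // r0:4,r1:1,r2:Add2,r3:3,r4:3,r5:1
cycle 3: CDB Add1=6; issue ADD r0<-Add1 // r0:Add1,r1:1,r2:Add2,r3:3,r4:3,r5:1
cycle 4: issue MUL r3<-Mul1 // r0:Add1,r1:1,r2:Add2,r3:Mul1,r4:3,r5:1
cycle 5: CDB Add1=5; issue MUL r2<-Mul2 // r0:5,r1:1,r2:Mul2,r3:Mul1,r4:3,r5:1
cycle 6: CDB Add2=-5; issue SUB r0<-Add1 // r0:Add1,r1:1,r2:Mul2,r3:Mul1,r4:3,r5:1
cycle 7: issue ADD r0<-Add2 // r0:Add2,r1:1,r2:Mul2,r3:Mul1,r4:3,r5:1
cycle 8: issue ADD r1<-Add3 // r0:Add2,r1:Add3,r2:Mul2,r3:Mul1,r4:3,r5:1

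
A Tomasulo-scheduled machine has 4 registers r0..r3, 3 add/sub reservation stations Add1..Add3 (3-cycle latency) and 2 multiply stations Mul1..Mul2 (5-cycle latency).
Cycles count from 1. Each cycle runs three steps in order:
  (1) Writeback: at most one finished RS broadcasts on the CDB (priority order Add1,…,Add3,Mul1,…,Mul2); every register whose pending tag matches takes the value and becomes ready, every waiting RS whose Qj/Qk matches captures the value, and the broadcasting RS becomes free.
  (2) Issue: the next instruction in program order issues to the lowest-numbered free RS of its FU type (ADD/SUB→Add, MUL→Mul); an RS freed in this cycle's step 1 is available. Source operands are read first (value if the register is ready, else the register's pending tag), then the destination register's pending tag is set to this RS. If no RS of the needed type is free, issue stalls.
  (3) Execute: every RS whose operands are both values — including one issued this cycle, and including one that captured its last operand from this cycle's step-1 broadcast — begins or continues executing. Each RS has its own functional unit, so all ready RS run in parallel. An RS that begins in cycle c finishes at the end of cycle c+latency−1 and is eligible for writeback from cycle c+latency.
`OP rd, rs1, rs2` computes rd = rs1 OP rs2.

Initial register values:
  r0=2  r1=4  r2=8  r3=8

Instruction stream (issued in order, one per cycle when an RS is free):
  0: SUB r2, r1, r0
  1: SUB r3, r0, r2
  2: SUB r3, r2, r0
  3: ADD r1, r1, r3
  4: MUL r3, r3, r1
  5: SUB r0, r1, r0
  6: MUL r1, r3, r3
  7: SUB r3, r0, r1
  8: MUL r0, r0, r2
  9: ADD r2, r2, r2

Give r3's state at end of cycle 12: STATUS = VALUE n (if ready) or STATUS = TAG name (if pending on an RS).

  c1: issue SUB r2<-Add1  regs: r0:2,r1:4,r2:Add1,r3:8
  c2: issue SUB r3<-Add2  regs: r0:2,r1:4,r2:Add1,r3:Add2
  c3: issue SUB r3<-Add3  regs: r0:2,r1:4,r2:Add1,r3:Add3
  c4: CDB Add1=2; issue ADD r1<-Add1  regs: r0:2,r1:Add1,r2:2,r3:Add3
  c5: issue MUL r3<-Mul1  regs: r0:2,r1:Add1,r2:2,r3:Mul1
  c6: stall  regs: r0:2,r1:Add1,r2:2,r3:Mul1
  c7: CDB Add2=0; issue SUB r0<-Add2  regs: r0:Add2,r1:Add1,r2:2,r3:Mul1
  c8: CDB Add3=0; issue MUL r1<-Mul2  regs: r0:Add2,r1:Mul2,r2:2,r3:Mul1
  c9: issue SUB r3<-Add3  regs: r0:Add2,r1:Mul2,r2:2,r3:Add3
  c10: stall  regs: r0:Add2,r1:Mul2,r2:2,r3:Add3
  c11: CDB Add1=4; stall  regs: r0:Add2,r1:Mul2,r2:2,r3:Add3
  c12: stall  regs: r0:Add2,r1:Mul2,r2:2,r3:Add3

STATUS = TAG Add3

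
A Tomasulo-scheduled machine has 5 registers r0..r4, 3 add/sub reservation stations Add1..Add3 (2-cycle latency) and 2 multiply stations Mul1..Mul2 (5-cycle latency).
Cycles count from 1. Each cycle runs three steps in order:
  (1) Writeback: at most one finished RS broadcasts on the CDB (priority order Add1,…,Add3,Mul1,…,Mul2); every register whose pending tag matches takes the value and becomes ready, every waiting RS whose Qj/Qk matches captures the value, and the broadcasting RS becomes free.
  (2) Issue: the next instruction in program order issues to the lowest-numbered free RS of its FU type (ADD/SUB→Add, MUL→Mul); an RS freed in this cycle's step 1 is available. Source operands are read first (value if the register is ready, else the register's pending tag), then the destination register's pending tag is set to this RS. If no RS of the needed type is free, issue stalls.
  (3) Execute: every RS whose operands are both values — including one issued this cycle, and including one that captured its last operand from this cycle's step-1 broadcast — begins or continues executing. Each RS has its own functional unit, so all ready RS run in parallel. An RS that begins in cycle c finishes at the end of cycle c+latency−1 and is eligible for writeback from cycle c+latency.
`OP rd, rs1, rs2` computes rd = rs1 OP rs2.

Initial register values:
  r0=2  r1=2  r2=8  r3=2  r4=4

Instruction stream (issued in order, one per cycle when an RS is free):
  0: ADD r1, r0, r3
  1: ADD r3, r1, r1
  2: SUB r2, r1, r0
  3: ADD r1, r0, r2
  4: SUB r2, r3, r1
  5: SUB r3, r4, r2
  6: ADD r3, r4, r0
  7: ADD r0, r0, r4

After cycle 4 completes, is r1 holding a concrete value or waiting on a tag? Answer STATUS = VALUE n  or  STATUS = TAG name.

STATUS = TAG Add3

c1: issue ADD r1<-Add1 | r0:2,r1:Add1,r2:8,r3:2,r4:4
c2: issue ADD r3<-Add2 | r0:2,r1:Add1,r2:8,r3:Add2,r4:4
c3: CDB Add1=4; issue SUB r2<-Add1 | r0:2,r1:4,r2:Add1,r3:Add2,r4:4
c4: issue ADD r1<-Add3 | r0:2,r1:Add3,r2:Add1,r3:Add2,r4:4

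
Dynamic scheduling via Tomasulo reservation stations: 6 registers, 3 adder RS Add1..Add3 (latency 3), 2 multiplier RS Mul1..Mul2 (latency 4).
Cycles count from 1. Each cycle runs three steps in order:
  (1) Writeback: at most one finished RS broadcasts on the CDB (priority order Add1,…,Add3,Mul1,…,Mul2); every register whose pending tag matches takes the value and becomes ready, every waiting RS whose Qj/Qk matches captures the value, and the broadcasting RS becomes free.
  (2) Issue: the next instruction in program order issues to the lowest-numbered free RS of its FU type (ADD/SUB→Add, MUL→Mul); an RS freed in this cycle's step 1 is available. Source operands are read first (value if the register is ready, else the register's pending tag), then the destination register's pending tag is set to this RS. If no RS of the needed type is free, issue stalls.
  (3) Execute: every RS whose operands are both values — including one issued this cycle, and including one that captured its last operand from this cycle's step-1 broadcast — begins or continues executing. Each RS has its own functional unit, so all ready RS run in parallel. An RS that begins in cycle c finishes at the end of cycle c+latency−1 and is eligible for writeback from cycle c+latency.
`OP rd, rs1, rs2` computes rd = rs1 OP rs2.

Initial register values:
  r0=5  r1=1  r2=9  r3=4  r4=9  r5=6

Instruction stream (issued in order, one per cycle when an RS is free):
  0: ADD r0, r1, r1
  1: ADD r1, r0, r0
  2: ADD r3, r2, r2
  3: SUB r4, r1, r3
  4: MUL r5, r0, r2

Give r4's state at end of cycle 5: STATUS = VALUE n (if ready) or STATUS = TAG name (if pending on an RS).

STATUS = TAG Add1

  c1: issue ADD r0<-Add1  regs: r0:Add1,r1:1,r2:9,r3:4,r4:9,r5:6
  c2: issue ADD r1<-Add2  regs: r0:Add1,r1:Add2,r2:9,r3:4,r4:9,r5:6
  c3: issue ADD r3<-Add3  regs: r0:Add1,r1:Add2,r2:9,r3:Add3,r4:9,r5:6
  c4: CDB Add1=2; issue SUB r4<-Add1  regs: r0:2,r1:Add2,r2:9,r3:Add3,r4:Add1,r5:6
  c5: issue MUL r5<-Mul1  regs: r0:2,r1:Add2,r2:9,r3:Add3,r4:Add1,r5:Mul1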